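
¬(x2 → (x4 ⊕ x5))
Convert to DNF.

¬(x2 → (x4 ⊕ x5))
= ¬(¬x2 ∨ (x4 ⊕ x5))   [eliminate →]
= ¬(¬x2 ∨ (x4 ∧ ¬x5) ∨ (¬x4 ∧ x5))   [expand ⊕]
= ¬¬x2 ∧ ¬(x4 ∧ ¬x5) ∧ ¬(¬x4 ∧ x5)   [De Morgan]
= x2 ∧ ¬(x4 ∧ ¬x5) ∧ ¬(¬x4 ∧ x5)   [double negation]
= x2 ∧ (¬x4 ∨ ¬¬x5) ∧ ¬(¬x4 ∧ x5)   [De Morgan]
= x2 ∧ (¬x4 ∨ x5) ∧ ¬(¬x4 ∧ x5)   [double negation]
= x2 ∧ (¬x4 ∨ x5) ∧ (¬¬x4 ∨ ¬x5)   [De Morgan]
= x2 ∧ (¬x4 ∨ x5) ∧ (x4 ∨ ¬x5)   [double negation]
= (x2 ∧ ¬x4 ∧ x4) ∨ (x2 ∧ ¬x4 ∧ ¬x5) ∨ (x2 ∧ x5 ∧ x4) ∨ (x2 ∧ x5 ∧ ¬x5)   [distribute ∧ over ∨]
= (x2 ∧ ¬x4 ∧ ¬x5) ∨ (x2 ∧ x5 ∧ x4)   [simplify]

(x2 ∧ ¬x4 ∧ ¬x5) ∨ (x2 ∧ x5 ∧ x4)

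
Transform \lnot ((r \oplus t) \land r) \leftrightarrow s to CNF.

(\lnot r \lor \lnot t \lor s) \land (r \lor s) \land (\lnot s \lor \lnot r \lor t)

\lnot ((r \oplus t) \land r) \leftrightarrow s
⇔ (\lnot ((r \oplus t) \land r) \to s) \land (s \to \lnot ((r \oplus t) \land r))   (eliminate \leftrightarrow)
⇔ (\lnot \lnot ((r \oplus t) \land r) \lor s) \land (s \to \lnot ((r \oplus t) \land r))   (eliminate \to)
⇔ (\lnot \lnot ((r \lor t) \land \lnot (r \land t) \land r) \lor s) \land (s \to \lnot ((r \oplus t) \land r))   (expand \oplus)
⇔ (\lnot \lnot ((r \lor t) \land \lnot (r \land t) \land r) \lor s) \land (\lnot s \lor \lnot ((r \oplus t) \land r))   (eliminate \to)
⇔ (\lnot \lnot ((r \lor t) \land \lnot (r \land t) \land r) \lor s) \land (\lnot s \lor \lnot ((r \lor t) \land \lnot (r \land t) \land r))   (expand \oplus)
⇔ (((r \lor t) \land \lnot (r \land t) \land r) \lor s) \land (\lnot s \lor \lnot ((r \lor t) \land \lnot (r \land t) \land r))   (double negation)
⇔ (((r \lor t) \land (\lnot r \lor \lnot t) \land r) \lor s) \land (\lnot s \lor \lnot ((r \lor t) \land \lnot (r \land t) \land r))   (De Morgan)
⇔ (((r \lor t) \land (\lnot r \lor \lnot t) \land r) \lor s) \land (\lnot s \lor \lnot (r \lor t) \lor \lnot \lnot (r \land t) \lor \lnot r)   (De Morgan)
⇔ (((r \lor t) \land (\lnot r \lor \lnot t) \land r) \lor s) \land (\lnot s \lor (\lnot r \land \lnot t) \lor \lnot \lnot (r \land t) \lor \lnot r)   (De Morgan)
⇔ (((r \lor t) \land (\lnot r \lor \lnot t) \land r) \lor s) \land (\lnot s \lor (\lnot r \land \lnot t) \lor (r \land t) \lor \lnot r)   (double negation)
⇔ (r \lor t \lor s) \land (\lnot r \lor \lnot t \lor s) \land (r \lor s) \land (\lnot s \lor \lnot r \lor r \lor \lnot r) \land (\lnot s \lor \lnot r \lor t \lor \lnot r) \land (\lnot s \lor \lnot t \lor r \lor \lnot r) \land (\lnot s \lor \lnot t \lor t \lor \lnot r)   (distribute \lor over \land)
⇔ (\lnot r \lor \lnot t \lor s) \land (r \lor s) \land (\lnot s \lor \lnot r \lor t)   (simplify)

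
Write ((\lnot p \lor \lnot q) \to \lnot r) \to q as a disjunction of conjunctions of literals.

(\lnot p \land r) \lor (\lnot q \land r) \lor q

((\lnot p \lor \lnot q) \to \lnot r) \to q
≡ \lnot ((\lnot p \lor \lnot q) \to \lnot r) \lor q   (eliminate \to)
≡ \lnot (\lnot (\lnot p \lor \lnot q) \lor \lnot r) \lor q   (eliminate \to)
≡ (\lnot \lnot (\lnot p \lor \lnot q) \land \lnot \lnot r) \lor q   (De Morgan)
≡ ((\lnot p \lor \lnot q) \land \lnot \lnot r) \lor q   (double negation)
≡ ((\lnot p \lor \lnot q) \land r) \lor q   (double negation)
≡ (\lnot p \land r) \lor (\lnot q \land r) \lor q   (distribute \land over \lor)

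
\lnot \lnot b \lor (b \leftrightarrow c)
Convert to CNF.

b \lor \lnot c

\lnot \lnot b \lor (b \leftrightarrow c)
≡ \lnot \lnot b \lor ((b \to c) \land (c \to b))   (eliminate \leftrightarrow)
≡ \lnot \lnot b \lor ((\lnot b \lor c) \land (c \to b))   (eliminate \to)
≡ \lnot \lnot b \lor ((\lnot b \lor c) \land (\lnot c \lor b))   (eliminate \to)
≡ b \lor ((\lnot b \lor c) \land (\lnot c \lor b))   (double negation)
≡ (b \lor \lnot b \lor c) \land (b \lor \lnot c \lor b)   (distribute \lor over \land)
≡ b \lor \lnot c   (simplify)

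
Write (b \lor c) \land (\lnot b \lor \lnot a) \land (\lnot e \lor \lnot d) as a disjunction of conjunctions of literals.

(b \land \lnot a \land \lnot e) \lor (b \land \lnot a \land \lnot d) \lor (c \land \lnot b \land \lnot e) \lor (c \land \lnot b \land \lnot d) \lor (c \land \lnot a \land \lnot e) \lor (c \land \lnot a \land \lnot d)

(b \lor c) \land (\lnot b \lor \lnot a) \land (\lnot e \lor \lnot d)
≡ (b \land \lnot b \land \lnot e) \lor (b \land \lnot b \land \lnot d) \lor (b \land \lnot a \land \lnot e) \lor (b \land \lnot a \land \lnot d) \lor (c \land \lnot b \land \lnot e) \lor (c \land \lnot b \land \lnot d) \lor (c \land \lnot a \land \lnot e) \lor (c \land \lnot a \land \lnot d)   [distribute \land over \lor]
≡ (b \land \lnot a \land \lnot e) \lor (b \land \lnot a \land \lnot d) \lor (c \land \lnot b \land \lnot e) \lor (c \land \lnot b \land \lnot d) \lor (c \land \lnot a \land \lnot e) \lor (c \land \lnot a \land \lnot d)   [simplify]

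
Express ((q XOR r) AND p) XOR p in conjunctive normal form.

((q XOR r) AND p) XOR p
= (((q XOR r) AND p) OR p) AND NOT ((q XOR r) AND p AND p)   — expand XOR
= (((q OR r) AND NOT (q AND r) AND p) OR p) AND NOT ((q XOR r) AND p AND p)   — expand XOR
= (((q OR r) AND NOT (q AND r) AND p) OR p) AND NOT ((q OR r) AND NOT (q AND r) AND p AND p)   — expand XOR
= (((q OR r) AND (NOT q OR NOT r) AND p) OR p) AND NOT ((q OR r) AND NOT (q AND r) AND p AND p)   — De Morgan
= (((q OR r) AND (NOT q OR NOT r) AND p) OR p) AND (NOT (q OR r) OR NOT NOT (q AND r) OR NOT p OR NOT p)   — De Morgan
= (((q OR r) AND (NOT q OR NOT r) AND p) OR p) AND ((NOT q AND NOT r) OR NOT NOT (q AND r) OR NOT p OR NOT p)   — De Morgan
= (((q OR r) AND (NOT q OR NOT r) AND p) OR p) AND ((NOT q AND NOT r) OR (q AND r) OR NOT p OR NOT p)   — double negation
= (q OR r OR p) AND (NOT q OR NOT r OR p) AND (p OR p) AND (NOT q OR q OR NOT p OR NOT p) AND (NOT q OR r OR NOT p OR NOT p) AND (NOT r OR q OR NOT p OR NOT p) AND (NOT r OR r OR NOT p OR NOT p)   — distribute OR over AND
= p AND (NOT q OR r OR NOT p) AND (NOT r OR q OR NOT p)   — simplify

p AND (NOT q OR r OR NOT p) AND (NOT r OR q OR NOT p)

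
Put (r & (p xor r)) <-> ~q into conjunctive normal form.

(r & (p xor r)) <-> ~q
⇔ ((r & (p xor r)) -> ~q) & (~q -> (r & (p xor r)))   [eliminate <->]
⇔ (~(r & (p xor r)) | ~q) & (~q -> (r & (p xor r)))   [eliminate ->]
⇔ (~(r & (p | r) & ~(p & r)) | ~q) & (~q -> (r & (p xor r)))   [expand xor]
⇔ (~(r & (p | r) & ~(p & r)) | ~q) & (~~q | (r & (p xor r)))   [eliminate ->]
⇔ (~(r & (p | r) & ~(p & r)) | ~q) & (~~q | (r & (p | r) & ~(p & r)))   [expand xor]
⇔ (~r | ~(p | r) | ~~(p & r) | ~q) & (~~q | (r & (p | r) & ~(p & r)))   [De Morgan]
⇔ (~r | (~p & ~r) | ~~(p & r) | ~q) & (~~q | (r & (p | r) & ~(p & r)))   [De Morgan]
⇔ (~r | (~p & ~r) | (p & r) | ~q) & (~~q | (r & (p | r) & ~(p & r)))   [double negation]
⇔ (~r | (~p & ~r) | (p & r) | ~q) & (q | (r & (p | r) & ~(p & r)))   [double negation]
⇔ (~r | (~p & ~r) | (p & r) | ~q) & (q | (r & (p | r) & (~p | ~r)))   [De Morgan]
⇔ (~r | ~p | p | ~q) & (~r | ~p | r | ~q) & (~r | ~r | p | ~q) & (~r | ~r | r | ~q) & (q | r) & (q | p | r) & (q | ~p | ~r)   [distribute | over &]
⇔ (~r | p | ~q) & (q | r) & (q | ~p | ~r)   [simplify]

(~r | p | ~q) & (q | r) & (q | ~p | ~r)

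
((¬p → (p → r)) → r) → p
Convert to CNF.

¬r ∨ p

((¬p → (p → r)) → r) → p
= ¬((¬p → (p → r)) → r) ∨ p   (eliminate →)
= ¬(¬(¬p → (p → r)) ∨ r) ∨ p   (eliminate →)
= ¬(¬(¬¬p ∨ (p → r)) ∨ r) ∨ p   (eliminate →)
= ¬(¬(¬¬p ∨ ¬p ∨ r) ∨ r) ∨ p   (eliminate →)
= (¬¬(¬¬p ∨ ¬p ∨ r) ∧ ¬r) ∨ p   (De Morgan)
= ((¬¬p ∨ ¬p ∨ r) ∧ ¬r) ∨ p   (double negation)
= ((p ∨ ¬p ∨ r) ∧ ¬r) ∨ p   (double negation)
= (p ∨ ¬p ∨ r ∨ p) ∧ (¬r ∨ p)   (distribute ∨ over ∧)
= ¬r ∨ p   (simplify)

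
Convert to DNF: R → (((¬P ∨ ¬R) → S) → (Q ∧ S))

R → (((¬P ∨ ¬R) → S) → (Q ∧ S))
≡ ¬R ∨ (((¬P ∨ ¬R) → S) → (Q ∧ S))   (eliminate →)
≡ ¬R ∨ ¬((¬P ∨ ¬R) → S) ∨ (Q ∧ S)   (eliminate →)
≡ ¬R ∨ ¬(¬(¬P ∨ ¬R) ∨ S) ∨ (Q ∧ S)   (eliminate →)
≡ ¬R ∨ (¬¬(¬P ∨ ¬R) ∧ ¬S) ∨ (Q ∧ S)   (De Morgan)
≡ ¬R ∨ ((¬P ∨ ¬R) ∧ ¬S) ∨ (Q ∧ S)   (double negation)
≡ ¬R ∨ (¬P ∧ ¬S) ∨ (¬R ∧ ¬S) ∨ (Q ∧ S)   (distribute ∧ over ∨)
≡ ¬R ∨ (¬P ∧ ¬S) ∨ (Q ∧ S)   (simplify)

¬R ∨ (¬P ∧ ¬S) ∨ (Q ∧ S)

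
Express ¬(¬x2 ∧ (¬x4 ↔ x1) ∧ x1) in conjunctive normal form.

x2 ∨ ¬x1 ∨ x4

¬(¬x2 ∧ (¬x4 ↔ x1) ∧ x1)
⇔ ¬(¬x2 ∧ (¬x4 → x1) ∧ (x1 → ¬x4) ∧ x1)
⇔ ¬(¬x2 ∧ (¬¬x4 ∨ x1) ∧ (x1 → ¬x4) ∧ x1)
⇔ ¬(¬x2 ∧ (¬¬x4 ∨ x1) ∧ (¬x1 ∨ ¬x4) ∧ x1)
⇔ ¬¬x2 ∨ ¬(¬¬x4 ∨ x1) ∨ ¬(¬x1 ∨ ¬x4) ∨ ¬x1
⇔ x2 ∨ ¬(¬¬x4 ∨ x1) ∨ ¬(¬x1 ∨ ¬x4) ∨ ¬x1
⇔ x2 ∨ (¬¬¬x4 ∧ ¬x1) ∨ ¬(¬x1 ∨ ¬x4) ∨ ¬x1
⇔ x2 ∨ (¬x4 ∧ ¬x1) ∨ ¬(¬x1 ∨ ¬x4) ∨ ¬x1
⇔ x2 ∨ (¬x4 ∧ ¬x1) ∨ (¬¬x1 ∧ ¬¬x4) ∨ ¬x1
⇔ x2 ∨ (¬x4 ∧ ¬x1) ∨ (x1 ∧ ¬¬x4) ∨ ¬x1
⇔ x2 ∨ (¬x4 ∧ ¬x1) ∨ (x1 ∧ x4) ∨ ¬x1
⇔ (x2 ∨ ¬x4 ∨ x1 ∨ ¬x1) ∧ (x2 ∨ ¬x4 ∨ x4 ∨ ¬x1) ∧ (x2 ∨ ¬x1 ∨ x1 ∨ ¬x1) ∧ (x2 ∨ ¬x1 ∨ x4 ∨ ¬x1)
⇔ x2 ∨ ¬x1 ∨ x4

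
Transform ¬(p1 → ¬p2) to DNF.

p1 ∧ p2

¬(p1 → ¬p2)
≡ ¬(¬p1 ∨ ¬p2)   [eliminate →]
≡ ¬¬p1 ∧ ¬¬p2   [De Morgan]
≡ p1 ∧ ¬¬p2   [double negation]
≡ p1 ∧ p2   [double negation]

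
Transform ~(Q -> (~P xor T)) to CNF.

Q & (P | T) & (~T | ~P)

~(Q -> (~P xor T))
≡ ~(~Q | (~P xor T))   (eliminate ->)
≡ ~(~Q | ((~P | T) & ~(~P & T)))   (expand xor)
≡ ~~Q & ~((~P | T) & ~(~P & T))   (De Morgan)
≡ Q & ~((~P | T) & ~(~P & T))   (double negation)
≡ Q & (~(~P | T) | ~~(~P & T))   (De Morgan)
≡ Q & ((~~P & ~T) | ~~(~P & T))   (De Morgan)
≡ Q & ((P & ~T) | ~~(~P & T))   (double negation)
≡ Q & ((P & ~T) | (~P & T))   (double negation)
≡ Q & (P | ~P) & (P | T) & (~T | ~P) & (~T | T)   (distribute | over &)
≡ Q & (P | T) & (~T | ~P)   (simplify)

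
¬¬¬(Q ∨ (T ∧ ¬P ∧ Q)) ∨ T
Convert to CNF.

¬Q ∨ T

¬¬¬(Q ∨ (T ∧ ¬P ∧ Q)) ∨ T
⇔ ¬(Q ∨ (T ∧ ¬P ∧ Q)) ∨ T   (double negation)
⇔ (¬Q ∧ ¬(T ∧ ¬P ∧ Q)) ∨ T   (De Morgan)
⇔ (¬Q ∧ (¬T ∨ ¬¬P ∨ ¬Q)) ∨ T   (De Morgan)
⇔ (¬Q ∧ (¬T ∨ P ∨ ¬Q)) ∨ T   (double negation)
⇔ (¬Q ∨ T) ∧ (¬T ∨ P ∨ ¬Q ∨ T)   (distribute ∨ over ∧)
⇔ ¬Q ∨ T   (simplify)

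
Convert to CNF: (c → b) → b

(c → b) → b
≡ ¬(c → b) ∨ b   — eliminate →
≡ ¬(¬c ∨ b) ∨ b   — eliminate →
≡ (¬¬c ∧ ¬b) ∨ b   — De Morgan
≡ (c ∧ ¬b) ∨ b   — double negation
≡ (c ∨ b) ∧ (¬b ∨ b)   — distribute ∨ over ∧
≡ c ∨ b   — simplify

c ∨ b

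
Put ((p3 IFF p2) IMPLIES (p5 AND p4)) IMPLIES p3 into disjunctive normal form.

((p3 IFF p2) IMPLIES (p5 AND p4)) IMPLIES p3
⇔ NOT ((p3 IFF p2) IMPLIES (p5 AND p4)) OR p3   — eliminate IMPLIES
⇔ NOT (NOT (p3 IFF p2) OR (p5 AND p4)) OR p3   — eliminate IMPLIES
⇔ NOT (NOT ((p3 IMPLIES p2) AND (p2 IMPLIES p3)) OR (p5 AND p4)) OR p3   — eliminate IFF
⇔ NOT (NOT ((NOT p3 OR p2) AND (p2 IMPLIES p3)) OR (p5 AND p4)) OR p3   — eliminate IMPLIES
⇔ NOT (NOT ((NOT p3 OR p2) AND (NOT p2 OR p3)) OR (p5 AND p4)) OR p3   — eliminate IMPLIES
⇔ (NOT NOT ((NOT p3 OR p2) AND (NOT p2 OR p3)) AND NOT (p5 AND p4)) OR p3   — De Morgan
⇔ ((NOT p3 OR p2) AND (NOT p2 OR p3) AND NOT (p5 AND p4)) OR p3   — double negation
⇔ ((NOT p3 OR p2) AND (NOT p2 OR p3) AND (NOT p5 OR NOT p4)) OR p3   — De Morgan
⇔ (NOT p3 AND NOT p2 AND NOT p5) OR (NOT p3 AND NOT p2 AND NOT p4) OR (NOT p3 AND p3 AND NOT p5) OR (NOT p3 AND p3 AND NOT p4) OR (p2 AND NOT p2 AND NOT p5) OR (p2 AND NOT p2 AND NOT p4) OR (p2 AND p3 AND NOT p5) OR (p2 AND p3 AND NOT p4) OR p3   — distribute AND over OR
⇔ (NOT p3 AND NOT p2 AND NOT p5) OR (NOT p3 AND NOT p2 AND NOT p4) OR p3   — simplify

(NOT p3 AND NOT p2 AND NOT p5) OR (NOT p3 AND NOT p2 AND NOT p4) OR p3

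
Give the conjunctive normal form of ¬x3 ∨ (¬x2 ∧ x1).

(¬x3 ∨ ¬x2) ∧ (¬x3 ∨ x1)

¬x3 ∨ (¬x2 ∧ x1)
≡ (¬x3 ∨ ¬x2) ∧ (¬x3 ∨ x1)   — distribute ∨ over ∧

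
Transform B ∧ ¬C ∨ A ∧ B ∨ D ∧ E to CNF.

B ∧ ¬C ∨ A ∧ B ∨ D ∧ E
= (B ∨ A ∨ D) ∧ (B ∨ A ∨ E) ∧ (B ∨ B ∨ D) ∧ (B ∨ B ∨ E) ∧ (¬C ∨ A ∨ D) ∧ (¬C ∨ A ∨ E) ∧ (¬C ∨ B ∨ D) ∧ (¬C ∨ B ∨ E)   [distribute ∨ over ∧]
= (B ∨ D) ∧ (B ∨ E) ∧ (¬C ∨ A ∨ D) ∧ (¬C ∨ A ∨ E)   [simplify]

(B ∨ D) ∧ (B ∨ E) ∧ (¬C ∨ A ∨ D) ∧ (¬C ∨ A ∨ E)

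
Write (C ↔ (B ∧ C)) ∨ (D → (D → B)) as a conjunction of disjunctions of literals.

¬C ∨ B ∨ ¬D

(C ↔ (B ∧ C)) ∨ (D → (D → B))
= ((C → (B ∧ C)) ∧ ((B ∧ C) → C)) ∨ (D → (D → B))   [eliminate ↔]
= ((¬C ∨ (B ∧ C)) ∧ ((B ∧ C) → C)) ∨ (D → (D → B))   [eliminate →]
= ((¬C ∨ (B ∧ C)) ∧ (¬(B ∧ C) ∨ C)) ∨ (D → (D → B))   [eliminate →]
= ((¬C ∨ (B ∧ C)) ∧ (¬(B ∧ C) ∨ C)) ∨ ¬D ∨ (D → B)   [eliminate →]
= ((¬C ∨ (B ∧ C)) ∧ (¬(B ∧ C) ∨ C)) ∨ ¬D ∨ ¬D ∨ B   [eliminate →]
= ((¬C ∨ (B ∧ C)) ∧ (¬B ∨ ¬C ∨ C)) ∨ ¬D ∨ ¬D ∨ B   [De Morgan]
= (¬C ∨ B ∨ ¬D ∨ ¬D ∨ B) ∧ (¬C ∨ C ∨ ¬D ∨ ¬D ∨ B) ∧ (¬B ∨ ¬C ∨ C ∨ ¬D ∨ ¬D ∨ B)   [distribute ∨ over ∧]
= ¬C ∨ B ∨ ¬D   [simplify]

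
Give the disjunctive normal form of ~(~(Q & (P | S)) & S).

(Q & P) | (Q & S) | ~S

~(~(Q & (P | S)) & S)
≡ ~~(Q & (P | S)) | ~S   — De Morgan
≡ (Q & (P | S)) | ~S   — double negation
≡ (Q & P) | (Q & S) | ~S   — distribute & over |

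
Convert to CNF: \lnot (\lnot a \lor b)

a \land \lnot b

\lnot (\lnot a \lor b)
≡ \lnot \lnot a \land \lnot b   (De Morgan)
≡ a \land \lnot b   (double negation)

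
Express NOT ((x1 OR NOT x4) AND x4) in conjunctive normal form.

NOT ((x1 OR NOT x4) AND x4)
= NOT (x1 OR NOT x4) OR NOT x4   [De Morgan]
= (NOT x1 AND NOT NOT x4) OR NOT x4   [De Morgan]
= (NOT x1 AND x4) OR NOT x4   [double negation]
= (NOT x1 OR NOT x4) AND (x4 OR NOT x4)   [distribute OR over AND]
= NOT x1 OR NOT x4   [simplify]

NOT x1 OR NOT x4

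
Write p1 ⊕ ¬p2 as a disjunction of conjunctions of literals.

(p1 ∧ p2) ∨ (¬p1 ∧ ¬p2)

p1 ⊕ ¬p2
= (p1 ∧ ¬¬p2) ∨ (¬p1 ∧ ¬p2)   [expand ⊕]
= (p1 ∧ p2) ∨ (¬p1 ∧ ¬p2)   [double negation]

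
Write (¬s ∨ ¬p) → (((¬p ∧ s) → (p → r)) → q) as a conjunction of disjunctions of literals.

(¬s ∨ ¬p) → (((¬p ∧ s) → (p → r)) → q)
⇔ ¬(¬s ∨ ¬p) ∨ (((¬p ∧ s) → (p → r)) → q)   — eliminate →
⇔ ¬(¬s ∨ ¬p) ∨ ¬((¬p ∧ s) → (p → r)) ∨ q   — eliminate →
⇔ ¬(¬s ∨ ¬p) ∨ ¬(¬(¬p ∧ s) ∨ (p → r)) ∨ q   — eliminate →
⇔ ¬(¬s ∨ ¬p) ∨ ¬(¬(¬p ∧ s) ∨ ¬p ∨ r) ∨ q   — eliminate →
⇔ (¬¬s ∧ ¬¬p) ∨ ¬(¬(¬p ∧ s) ∨ ¬p ∨ r) ∨ q   — De Morgan
⇔ (s ∧ ¬¬p) ∨ ¬(¬(¬p ∧ s) ∨ ¬p ∨ r) ∨ q   — double negation
⇔ (s ∧ p) ∨ ¬(¬(¬p ∧ s) ∨ ¬p ∨ r) ∨ q   — double negation
⇔ (s ∧ p) ∨ (¬¬(¬p ∧ s) ∧ ¬¬p ∧ ¬r) ∨ q   — De Morgan
⇔ (s ∧ p) ∨ (¬p ∧ s ∧ ¬¬p ∧ ¬r) ∨ q   — double negation
⇔ (s ∧ p) ∨ (¬p ∧ s ∧ p ∧ ¬r) ∨ q   — double negation
⇔ (s ∨ ¬p ∨ q) ∧ (s ∨ s ∨ q) ∧ (s ∨ p ∨ q) ∧ (s ∨ ¬r ∨ q) ∧ (p ∨ ¬p ∨ q) ∧ (p ∨ s ∨ q) ∧ (p ∨ p ∨ q) ∧ (p ∨ ¬r ∨ q)   — distribute ∨ over ∧
⇔ (s ∨ q) ∧ (p ∨ q)   — simplify

(s ∨ q) ∧ (p ∨ q)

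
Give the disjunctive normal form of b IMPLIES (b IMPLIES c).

NOT b OR c

b IMPLIES (b IMPLIES c)
≡ NOT b OR (b IMPLIES c)   — eliminate IMPLIES
≡ NOT b OR NOT b OR c   — eliminate IMPLIES
≡ NOT b OR c   — simplify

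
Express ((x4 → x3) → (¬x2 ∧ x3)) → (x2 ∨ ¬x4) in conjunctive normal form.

((x4 → x3) → (¬x2 ∧ x3)) → (x2 ∨ ¬x4)
= ¬((x4 → x3) → (¬x2 ∧ x3)) ∨ x2 ∨ ¬x4   [eliminate →]
= ¬(¬(x4 → x3) ∨ (¬x2 ∧ x3)) ∨ x2 ∨ ¬x4   [eliminate →]
= ¬(¬(¬x4 ∨ x3) ∨ (¬x2 ∧ x3)) ∨ x2 ∨ ¬x4   [eliminate →]
= (¬¬(¬x4 ∨ x3) ∧ ¬(¬x2 ∧ x3)) ∨ x2 ∨ ¬x4   [De Morgan]
= ((¬x4 ∨ x3) ∧ ¬(¬x2 ∧ x3)) ∨ x2 ∨ ¬x4   [double negation]
= ((¬x4 ∨ x3) ∧ (¬¬x2 ∨ ¬x3)) ∨ x2 ∨ ¬x4   [De Morgan]
= ((¬x4 ∨ x3) ∧ (x2 ∨ ¬x3)) ∨ x2 ∨ ¬x4   [double negation]
= (¬x4 ∨ x3 ∨ x2 ∨ ¬x4) ∧ (x2 ∨ ¬x3 ∨ x2 ∨ ¬x4)   [distribute ∨ over ∧]
= (¬x4 ∨ x3 ∨ x2) ∧ (x2 ∨ ¬x3 ∨ ¬x4)   [simplify]

(¬x4 ∨ x3 ∨ x2) ∧ (x2 ∨ ¬x3 ∨ ¬x4)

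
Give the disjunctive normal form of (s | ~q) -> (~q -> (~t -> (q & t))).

q | t

(s | ~q) -> (~q -> (~t -> (q & t)))
≡ ~(s | ~q) | (~q -> (~t -> (q & t)))   — eliminate ->
≡ ~(s | ~q) | ~~q | (~t -> (q & t))   — eliminate ->
≡ ~(s | ~q) | ~~q | ~~t | (q & t)   — eliminate ->
≡ (~s & ~~q) | ~~q | ~~t | (q & t)   — De Morgan
≡ (~s & q) | ~~q | ~~t | (q & t)   — double negation
≡ (~s & q) | q | ~~t | (q & t)   — double negation
≡ (~s & q) | q | t | (q & t)   — double negation
≡ q | t   — simplify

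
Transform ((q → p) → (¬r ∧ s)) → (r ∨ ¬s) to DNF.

r ∨ ¬s

((q → p) → (¬r ∧ s)) → (r ∨ ¬s)
≡ ¬((q → p) → (¬r ∧ s)) ∨ r ∨ ¬s   — eliminate →
≡ ¬(¬(q → p) ∨ (¬r ∧ s)) ∨ r ∨ ¬s   — eliminate →
≡ ¬(¬(¬q ∨ p) ∨ (¬r ∧ s)) ∨ r ∨ ¬s   — eliminate →
≡ (¬¬(¬q ∨ p) ∧ ¬(¬r ∧ s)) ∨ r ∨ ¬s   — De Morgan
≡ ((¬q ∨ p) ∧ ¬(¬r ∧ s)) ∨ r ∨ ¬s   — double negation
≡ ((¬q ∨ p) ∧ (¬¬r ∨ ¬s)) ∨ r ∨ ¬s   — De Morgan
≡ ((¬q ∨ p) ∧ (r ∨ ¬s)) ∨ r ∨ ¬s   — double negation
≡ (¬q ∧ r) ∨ (¬q ∧ ¬s) ∨ (p ∧ r) ∨ (p ∧ ¬s) ∨ r ∨ ¬s   — distribute ∧ over ∨
≡ r ∨ ¬s   — simplify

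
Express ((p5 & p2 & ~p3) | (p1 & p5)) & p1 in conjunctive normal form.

p5 & p1

((p5 & p2 & ~p3) | (p1 & p5)) & p1
⇔ (p5 | p1) & (p5 | p5) & (p2 | p1) & (p2 | p5) & (~p3 | p1) & (~p3 | p5) & p1   [distribute | over &]
⇔ p5 & p1   [simplify]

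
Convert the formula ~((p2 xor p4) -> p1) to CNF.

~((p2 xor p4) -> p1)
≡ ~(~(p2 xor p4) | p1)   (eliminate ->)
≡ ~(~((p2 | p4) & ~(p2 & p4)) | p1)   (expand xor)
≡ ~~((p2 | p4) & ~(p2 & p4)) & ~p1   (De Morgan)
≡ (p2 | p4) & ~(p2 & p4) & ~p1   (double negation)
≡ (p2 | p4) & (~p2 | ~p4) & ~p1   (De Morgan)

(p2 | p4) & (~p2 | ~p4) & ~p1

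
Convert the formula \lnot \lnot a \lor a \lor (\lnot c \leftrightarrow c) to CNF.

\lnot \lnot a \lor a \lor (\lnot c \leftrightarrow c)
≡ \lnot \lnot a \lor a \lor ((\lnot c \to c) \land (c \to \lnot c))   — eliminate \leftrightarrow
≡ \lnot \lnot a \lor a \lor ((\lnot \lnot c \lor c) \land (c \to \lnot c))   — eliminate \to
≡ \lnot \lnot a \lor a \lor ((\lnot \lnot c \lor c) \land (\lnot c \lor \lnot c))   — eliminate \to
≡ a \lor a \lor ((\lnot \lnot c \lor c) \land (\lnot c \lor \lnot c))   — double negation
≡ a \lor a \lor ((c \lor c) \land (\lnot c \lor \lnot c))   — double negation
≡ (a \lor a \lor c \lor c) \land (a \lor a \lor \lnot c \lor \lnot c)   — distribute \lor over \land
≡ (a \lor c) \land (a \lor \lnot c)   — simplify

(a \lor c) \land (a \lor \lnot c)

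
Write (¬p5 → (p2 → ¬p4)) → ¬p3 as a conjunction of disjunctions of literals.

(¬p5 ∨ ¬p3) ∧ (p2 ∨ ¬p3) ∧ (p4 ∨ ¬p3)

(¬p5 → (p2 → ¬p4)) → ¬p3
≡ ¬(¬p5 → (p2 → ¬p4)) ∨ ¬p3   (eliminate →)
≡ ¬(¬¬p5 ∨ (p2 → ¬p4)) ∨ ¬p3   (eliminate →)
≡ ¬(¬¬p5 ∨ ¬p2 ∨ ¬p4) ∨ ¬p3   (eliminate →)
≡ (¬¬¬p5 ∧ ¬¬p2 ∧ ¬¬p4) ∨ ¬p3   (De Morgan)
≡ (¬p5 ∧ ¬¬p2 ∧ ¬¬p4) ∨ ¬p3   (double negation)
≡ (¬p5 ∧ p2 ∧ ¬¬p4) ∨ ¬p3   (double negation)
≡ (¬p5 ∧ p2 ∧ p4) ∨ ¬p3   (double negation)
≡ (¬p5 ∨ ¬p3) ∧ (p2 ∨ ¬p3) ∧ (p4 ∨ ¬p3)   (distribute ∨ over ∧)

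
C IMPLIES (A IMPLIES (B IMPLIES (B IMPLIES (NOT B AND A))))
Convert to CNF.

C IMPLIES (A IMPLIES (B IMPLIES (B IMPLIES (NOT B AND A))))
⇔ NOT C OR (A IMPLIES (B IMPLIES (B IMPLIES (NOT B AND A))))   [eliminate IMPLIES]
⇔ NOT C OR NOT A OR (B IMPLIES (B IMPLIES (NOT B AND A)))   [eliminate IMPLIES]
⇔ NOT C OR NOT A OR NOT B OR (B IMPLIES (NOT B AND A))   [eliminate IMPLIES]
⇔ NOT C OR NOT A OR NOT B OR NOT B OR (NOT B AND A)   [eliminate IMPLIES]
⇔ (NOT C OR NOT A OR NOT B OR NOT B OR NOT B) AND (NOT C OR NOT A OR NOT B OR NOT B OR A)   [distribute OR over AND]
⇔ NOT C OR NOT A OR NOT B   [simplify]

NOT C OR NOT A OR NOT B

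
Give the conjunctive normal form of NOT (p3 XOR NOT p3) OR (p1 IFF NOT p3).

NOT (p3 XOR NOT p3) OR (p1 IFF NOT p3)
≡ NOT ((p3 OR NOT p3) AND NOT (p3 AND NOT p3)) OR (p1 IFF NOT p3)   [expand XOR]
≡ NOT ((p3 OR NOT p3) AND NOT (p3 AND NOT p3)) OR ((p1 IMPLIES NOT p3) AND (NOT p3 IMPLIES p1))   [eliminate IFF]
≡ NOT ((p3 OR NOT p3) AND NOT (p3 AND NOT p3)) OR ((NOT p1 OR NOT p3) AND (NOT p3 IMPLIES p1))   [eliminate IMPLIES]
≡ NOT ((p3 OR NOT p3) AND NOT (p3 AND NOT p3)) OR ((NOT p1 OR NOT p3) AND (NOT NOT p3 OR p1))   [eliminate IMPLIES]
≡ NOT (p3 OR NOT p3) OR NOT NOT (p3 AND NOT p3) OR ((NOT p1 OR NOT p3) AND (NOT NOT p3 OR p1))   [De Morgan]
≡ (NOT p3 AND NOT NOT p3) OR NOT NOT (p3 AND NOT p3) OR ((NOT p1 OR NOT p3) AND (NOT NOT p3 OR p1))   [De Morgan]
≡ (NOT p3 AND p3) OR NOT NOT (p3 AND NOT p3) OR ((NOT p1 OR NOT p3) AND (NOT NOT p3 OR p1))   [double negation]
≡ (NOT p3 AND p3) OR (p3 AND NOT p3) OR ((NOT p1 OR NOT p3) AND (NOT NOT p3 OR p1))   [double negation]
≡ (NOT p3 AND p3) OR (p3 AND NOT p3) OR ((NOT p1 OR NOT p3) AND (p3 OR p1))   [double negation]
≡ (NOT p3 OR p3 OR NOT p1 OR NOT p3) AND (NOT p3 OR p3 OR p3 OR p1) AND (NOT p3 OR NOT p3 OR NOT p1 OR NOT p3) AND (NOT p3 OR NOT p3 OR p3 OR p1) AND (p3 OR p3 OR NOT p1 OR NOT p3) AND (p3 OR p3 OR p3 OR p1) AND (p3 OR NOT p3 OR NOT p1 OR NOT p3) AND (p3 OR NOT p3 OR p3 OR p1)   [distribute OR over AND]
≡ (NOT p3 OR NOT p1) AND (p3 OR p1)   [simplify]

(NOT p3 OR NOT p1) AND (p3 OR p1)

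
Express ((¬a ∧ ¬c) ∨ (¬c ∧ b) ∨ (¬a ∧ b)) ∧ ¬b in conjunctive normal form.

(¬a ∨ ¬c) ∧ (¬a ∨ b) ∧ (¬c ∨ b) ∧ ¬b

((¬a ∧ ¬c) ∨ (¬c ∧ b) ∨ (¬a ∧ b)) ∧ ¬b
= (¬a ∨ ¬c ∨ ¬a) ∧ (¬a ∨ ¬c ∨ b) ∧ (¬a ∨ b ∨ ¬a) ∧ (¬a ∨ b ∨ b) ∧ (¬c ∨ ¬c ∨ ¬a) ∧ (¬c ∨ ¬c ∨ b) ∧ (¬c ∨ b ∨ ¬a) ∧ (¬c ∨ b ∨ b) ∧ ¬b   [distribute ∨ over ∧]
= (¬a ∨ ¬c) ∧ (¬a ∨ b) ∧ (¬c ∨ b) ∧ ¬b   [simplify]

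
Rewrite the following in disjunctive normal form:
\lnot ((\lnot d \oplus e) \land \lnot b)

\lnot ((\lnot d \oplus e) \land \lnot b)
= \lnot (((\lnot d \land \lnot e) \lor (\lnot \lnot d \land e)) \land \lnot b)   — expand \oplus
= \lnot ((\lnot d \land \lnot e) \lor (\lnot \lnot d \land e)) \lor \lnot \lnot b   — De Morgan
= (\lnot (\lnot d \land \lnot e) \land \lnot (\lnot \lnot d \land e)) \lor \lnot \lnot b   — De Morgan
= ((\lnot \lnot d \lor \lnot \lnot e) \land \lnot (\lnot \lnot d \land e)) \lor \lnot \lnot b   — De Morgan
= ((d \lor \lnot \lnot e) \land \lnot (\lnot \lnot d \land e)) \lor \lnot \lnot b   — double negation
= ((d \lor e) \land \lnot (\lnot \lnot d \land e)) \lor \lnot \lnot b   — double negation
= ((d \lor e) \land (\lnot \lnot \lnot d \lor \lnot e)) \lor \lnot \lnot b   — De Morgan
= ((d \lor e) \land (\lnot d \lor \lnot e)) \lor \lnot \lnot b   — double negation
= ((d \lor e) \land (\lnot d \lor \lnot e)) \lor b   — double negation
= (d \land \lnot d) \lor (d \land \lnot e) \lor (e \land \lnot d) \lor (e \land \lnot e) \lor b   — distribute \land over \lor
= (d \land \lnot e) \lor (e \land \lnot d) \lor b   — simplify

(d \land \lnot e) \lor (e \land \lnot d) \lor b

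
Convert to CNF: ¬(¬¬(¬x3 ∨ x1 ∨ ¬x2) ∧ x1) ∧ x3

¬(¬¬(¬x3 ∨ x1 ∨ ¬x2) ∧ x1) ∧ x3
≡ (¬¬¬(¬x3 ∨ x1 ∨ ¬x2) ∨ ¬x1) ∧ x3   — De Morgan
≡ (¬(¬x3 ∨ x1 ∨ ¬x2) ∨ ¬x1) ∧ x3   — double negation
≡ ((¬¬x3 ∧ ¬x1 ∧ ¬¬x2) ∨ ¬x1) ∧ x3   — De Morgan
≡ ((x3 ∧ ¬x1 ∧ ¬¬x2) ∨ ¬x1) ∧ x3   — double negation
≡ ((x3 ∧ ¬x1 ∧ x2) ∨ ¬x1) ∧ x3   — double negation
≡ (x3 ∨ ¬x1) ∧ (¬x1 ∨ ¬x1) ∧ (x2 ∨ ¬x1) ∧ x3   — distribute ∨ over ∧
≡ ¬x1 ∧ x3   — simplify

¬x1 ∧ x3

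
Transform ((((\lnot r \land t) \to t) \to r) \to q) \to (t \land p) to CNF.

(t \lor r) \land (\lnot t \lor r \lor p) \land (\lnot q \lor t) \land (\lnot q \lor p)

((((\lnot r \land t) \to t) \to r) \to q) \to (t \land p)
= \lnot ((((\lnot r \land t) \to t) \to r) \to q) \lor (t \land p)
= \lnot (\lnot (((\lnot r \land t) \to t) \to r) \lor q) \lor (t \land p)
= \lnot (\lnot (\lnot ((\lnot r \land t) \to t) \lor r) \lor q) \lor (t \land p)
= \lnot (\lnot (\lnot (\lnot (\lnot r \land t) \lor t) \lor r) \lor q) \lor (t \land p)
= (\lnot \lnot (\lnot (\lnot (\lnot r \land t) \lor t) \lor r) \land \lnot q) \lor (t \land p)
= ((\lnot (\lnot (\lnot r \land t) \lor t) \lor r) \land \lnot q) \lor (t \land p)
= (((\lnot \lnot (\lnot r \land t) \land \lnot t) \lor r) \land \lnot q) \lor (t \land p)
= (((\lnot r \land t \land \lnot t) \lor r) \land \lnot q) \lor (t \land p)
= (\lnot r \lor r \lor t) \land (\lnot r \lor r \lor p) \land (t \lor r \lor t) \land (t \lor r \lor p) \land (\lnot t \lor r \lor t) \land (\lnot t \lor r \lor p) \land (\lnot q \lor t) \land (\lnot q \lor p)
= (t \lor r) \land (\lnot t \lor r \lor p) \land (\lnot q \lor t) \land (\lnot q \lor p)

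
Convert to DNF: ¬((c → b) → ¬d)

(¬c ∧ d) ∨ (b ∧ d)

¬((c → b) → ¬d)
≡ ¬(¬(c → b) ∨ ¬d)   [eliminate →]
≡ ¬(¬(¬c ∨ b) ∨ ¬d)   [eliminate →]
≡ ¬¬(¬c ∨ b) ∧ ¬¬d   [De Morgan]
≡ (¬c ∨ b) ∧ ¬¬d   [double negation]
≡ (¬c ∨ b) ∧ d   [double negation]
≡ (¬c ∧ d) ∨ (b ∧ d)   [distribute ∧ over ∨]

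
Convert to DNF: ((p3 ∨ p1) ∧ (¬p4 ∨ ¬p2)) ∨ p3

((p3 ∨ p1) ∧ (¬p4 ∨ ¬p2)) ∨ p3
≡ (p3 ∧ ¬p4) ∨ (p3 ∧ ¬p2) ∨ (p1 ∧ ¬p4) ∨ (p1 ∧ ¬p2) ∨ p3   [distribute ∧ over ∨]
≡ (p1 ∧ ¬p4) ∨ (p1 ∧ ¬p2) ∨ p3   [simplify]

(p1 ∧ ¬p4) ∨ (p1 ∧ ¬p2) ∨ p3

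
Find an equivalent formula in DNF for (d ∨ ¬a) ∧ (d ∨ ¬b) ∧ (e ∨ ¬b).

(d ∨ ¬a) ∧ (d ∨ ¬b) ∧ (e ∨ ¬b)
⇔ d ∧ d ∧ e ∨ d ∧ d ∧ ¬b ∨ d ∧ ¬b ∧ e ∨ d ∧ ¬b ∧ ¬b ∨ ¬a ∧ d ∧ e ∨ ¬a ∧ d ∧ ¬b ∨ ¬a ∧ ¬b ∧ e ∨ ¬a ∧ ¬b ∧ ¬b   [distribute ∧ over ∨]
⇔ d ∧ e ∨ d ∧ ¬b ∨ ¬a ∧ ¬b   [simplify]

d ∧ e ∨ d ∧ ¬b ∨ ¬a ∧ ¬b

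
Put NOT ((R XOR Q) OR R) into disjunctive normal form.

NOT R AND NOT Q

NOT ((R XOR Q) OR R)
= NOT ((R AND NOT Q) OR (NOT R AND Q) OR R)   [expand XOR]
= NOT (R AND NOT Q) AND NOT (NOT R AND Q) AND NOT R   [De Morgan]
= (NOT R OR NOT NOT Q) AND NOT (NOT R AND Q) AND NOT R   [De Morgan]
= (NOT R OR Q) AND NOT (NOT R AND Q) AND NOT R   [double negation]
= (NOT R OR Q) AND (NOT NOT R OR NOT Q) AND NOT R   [De Morgan]
= (NOT R OR Q) AND (R OR NOT Q) AND NOT R   [double negation]
= (NOT R AND R AND NOT R) OR (NOT R AND NOT Q AND NOT R) OR (Q AND R AND NOT R) OR (Q AND NOT Q AND NOT R)   [distribute AND over OR]
= NOT R AND NOT Q   [simplify]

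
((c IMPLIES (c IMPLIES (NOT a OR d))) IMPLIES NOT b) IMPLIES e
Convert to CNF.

(NOT c OR NOT a OR d OR e) AND (b OR e)

((c IMPLIES (c IMPLIES (NOT a OR d))) IMPLIES NOT b) IMPLIES e
≡ NOT ((c IMPLIES (c IMPLIES (NOT a OR d))) IMPLIES NOT b) OR e   [eliminate IMPLIES]
≡ NOT (NOT (c IMPLIES (c IMPLIES (NOT a OR d))) OR NOT b) OR e   [eliminate IMPLIES]
≡ NOT (NOT (NOT c OR (c IMPLIES (NOT a OR d))) OR NOT b) OR e   [eliminate IMPLIES]
≡ NOT (NOT (NOT c OR NOT c OR NOT a OR d) OR NOT b) OR e   [eliminate IMPLIES]
≡ (NOT NOT (NOT c OR NOT c OR NOT a OR d) AND NOT NOT b) OR e   [De Morgan]
≡ ((NOT c OR NOT c OR NOT a OR d) AND NOT NOT b) OR e   [double negation]
≡ ((NOT c OR NOT c OR NOT a OR d) AND b) OR e   [double negation]
≡ (NOT c OR NOT c OR NOT a OR d OR e) AND (b OR e)   [distribute OR over AND]
≡ (NOT c OR NOT a OR d OR e) AND (b OR e)   [simplify]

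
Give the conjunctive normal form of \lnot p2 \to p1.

\lnot p2 \to p1
≡ \lnot \lnot p2 \lor p1   (eliminate \to)
≡ p2 \lor p1   (double negation)

p2 \lor p1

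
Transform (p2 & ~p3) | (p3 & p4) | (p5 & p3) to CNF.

(p2 & ~p3) | (p3 & p4) | (p5 & p3)
≡ (p2 | p3 | p5) & (p2 | p3 | p3) & (p2 | p4 | p5) & (p2 | p4 | p3) & (~p3 | p3 | p5) & (~p3 | p3 | p3) & (~p3 | p4 | p5) & (~p3 | p4 | p3)   [distribute | over &]
≡ (p2 | p3) & (p2 | p4 | p5) & (~p3 | p4 | p5)   [simplify]

(p2 | p3) & (p2 | p4 | p5) & (~p3 | p4 | p5)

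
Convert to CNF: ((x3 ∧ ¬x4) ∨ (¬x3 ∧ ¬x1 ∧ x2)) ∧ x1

((x3 ∧ ¬x4) ∨ (¬x3 ∧ ¬x1 ∧ x2)) ∧ x1
= (x3 ∨ ¬x3) ∧ (x3 ∨ ¬x1) ∧ (x3 ∨ x2) ∧ (¬x4 ∨ ¬x3) ∧ (¬x4 ∨ ¬x1) ∧ (¬x4 ∨ x2) ∧ x1   [distribute ∨ over ∧]
= (x3 ∨ ¬x1) ∧ (x3 ∨ x2) ∧ (¬x4 ∨ ¬x3) ∧ (¬x4 ∨ ¬x1) ∧ (¬x4 ∨ x2) ∧ x1   [simplify]

(x3 ∨ ¬x1) ∧ (x3 ∨ x2) ∧ (¬x4 ∨ ¬x3) ∧ (¬x4 ∨ ¬x1) ∧ (¬x4 ∨ x2) ∧ x1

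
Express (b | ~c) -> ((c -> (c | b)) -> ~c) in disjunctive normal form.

(b | ~c) -> ((c -> (c | b)) -> ~c)
⇔ ~(b | ~c) | ((c -> (c | b)) -> ~c)   [eliminate ->]
⇔ ~(b | ~c) | ~(c -> (c | b)) | ~c   [eliminate ->]
⇔ ~(b | ~c) | ~(~c | c | b) | ~c   [eliminate ->]
⇔ (~b & ~~c) | ~(~c | c | b) | ~c   [De Morgan]
⇔ (~b & c) | ~(~c | c | b) | ~c   [double negation]
⇔ (~b & c) | (~~c & ~c & ~b) | ~c   [De Morgan]
⇔ (~b & c) | (c & ~c & ~b) | ~c   [double negation]
⇔ (~b & c) | ~c   [simplify]

(~b & c) | ~c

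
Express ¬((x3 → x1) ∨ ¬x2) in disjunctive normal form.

¬((x3 → x1) ∨ ¬x2)
≡ ¬(¬x3 ∨ x1 ∨ ¬x2)
≡ ¬¬x3 ∧ ¬x1 ∧ ¬¬x2
≡ x3 ∧ ¬x1 ∧ ¬¬x2
≡ x3 ∧ ¬x1 ∧ x2

x3 ∧ ¬x1 ∧ x2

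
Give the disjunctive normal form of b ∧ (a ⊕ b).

b ∧ ¬a

b ∧ (a ⊕ b)
≡ b ∧ ((a ∧ ¬b) ∨ (¬a ∧ b))   [expand ⊕]
≡ (b ∧ a ∧ ¬b) ∨ (b ∧ ¬a ∧ b)   [distribute ∧ over ∨]
≡ b ∧ ¬a   [simplify]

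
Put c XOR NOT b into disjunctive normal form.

(c AND b) OR (NOT c AND NOT b)

c XOR NOT b
≡ (c AND NOT NOT b) OR (NOT c AND NOT b)   [expand XOR]
≡ (c AND b) OR (NOT c AND NOT b)   [double negation]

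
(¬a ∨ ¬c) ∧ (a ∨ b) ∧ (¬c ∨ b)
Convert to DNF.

(¬a ∨ ¬c) ∧ (a ∨ b) ∧ (¬c ∨ b)
≡ (¬a ∧ a ∧ ¬c) ∨ (¬a ∧ a ∧ b) ∨ (¬a ∧ b ∧ ¬c) ∨ (¬a ∧ b ∧ b) ∨ (¬c ∧ a ∧ ¬c) ∨ (¬c ∧ a ∧ b) ∨ (¬c ∧ b ∧ ¬c) ∨ (¬c ∧ b ∧ b)   [distribute ∧ over ∨]
≡ (¬a ∧ b) ∨ (¬c ∧ a) ∨ (¬c ∧ b)   [simplify]

(¬a ∧ b) ∨ (¬c ∧ a) ∨ (¬c ∧ b)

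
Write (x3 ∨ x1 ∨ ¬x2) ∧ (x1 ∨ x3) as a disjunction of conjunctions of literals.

(x3 ∨ x1 ∨ ¬x2) ∧ (x1 ∨ x3)
≡ (x3 ∧ x1) ∨ (x3 ∧ x3) ∨ (x1 ∧ x1) ∨ (x1 ∧ x3) ∨ (¬x2 ∧ x1) ∨ (¬x2 ∧ x3)   [distribute ∧ over ∨]
≡ x3 ∨ x1   [simplify]

x3 ∨ x1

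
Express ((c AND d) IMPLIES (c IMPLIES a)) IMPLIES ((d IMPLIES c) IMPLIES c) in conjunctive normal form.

c OR d

((c AND d) IMPLIES (c IMPLIES a)) IMPLIES ((d IMPLIES c) IMPLIES c)
≡ NOT ((c AND d) IMPLIES (c IMPLIES a)) OR ((d IMPLIES c) IMPLIES c)   (eliminate IMPLIES)
≡ NOT (NOT (c AND d) OR (c IMPLIES a)) OR ((d IMPLIES c) IMPLIES c)   (eliminate IMPLIES)
≡ NOT (NOT (c AND d) OR NOT c OR a) OR ((d IMPLIES c) IMPLIES c)   (eliminate IMPLIES)
≡ NOT (NOT (c AND d) OR NOT c OR a) OR NOT (d IMPLIES c) OR c   (eliminate IMPLIES)
≡ NOT (NOT (c AND d) OR NOT c OR a) OR NOT (NOT d OR c) OR c   (eliminate IMPLIES)
≡ (NOT NOT (c AND d) AND NOT NOT c AND NOT a) OR NOT (NOT d OR c) OR c   (De Morgan)
≡ (c AND d AND NOT NOT c AND NOT a) OR NOT (NOT d OR c) OR c   (double negation)
≡ (c AND d AND c AND NOT a) OR NOT (NOT d OR c) OR c   (double negation)
≡ (c AND d AND c AND NOT a) OR (NOT NOT d AND NOT c) OR c   (De Morgan)
≡ (c AND d AND c AND NOT a) OR (d AND NOT c) OR c   (double negation)
≡ (c OR d OR c) AND (c OR NOT c OR c) AND (d OR d OR c) AND (d OR NOT c OR c) AND (c OR d OR c) AND (c OR NOT c OR c) AND (NOT a OR d OR c) AND (NOT a OR NOT c OR c)   (distribute OR over AND)
≡ c OR d   (simplify)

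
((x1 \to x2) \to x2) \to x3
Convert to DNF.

(\lnot x1 \land \lnot x2) \lor x3

((x1 \to x2) \to x2) \to x3
= \lnot ((x1 \to x2) \to x2) \lor x3   — eliminate \to
= \lnot (\lnot (x1 \to x2) \lor x2) \lor x3   — eliminate \to
= \lnot (\lnot (\lnot x1 \lor x2) \lor x2) \lor x3   — eliminate \to
= (\lnot \lnot (\lnot x1 \lor x2) \land \lnot x2) \lor x3   — De Morgan
= ((\lnot x1 \lor x2) \land \lnot x2) \lor x3   — double negation
= (\lnot x1 \land \lnot x2) \lor (x2 \land \lnot x2) \lor x3   — distribute \land over \lor
= (\lnot x1 \land \lnot x2) \lor x3   — simplify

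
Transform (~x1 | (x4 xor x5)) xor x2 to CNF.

(~x1 | (x4 xor x5)) xor x2
= (~x1 | (x4 xor x5) | x2) & ~((~x1 | (x4 xor x5)) & x2)   [expand xor]
= (~x1 | ((x4 | x5) & ~(x4 & x5)) | x2) & ~((~x1 | (x4 xor x5)) & x2)   [expand xor]
= (~x1 | ((x4 | x5) & ~(x4 & x5)) | x2) & ~((~x1 | ((x4 | x5) & ~(x4 & x5))) & x2)   [expand xor]
= (~x1 | ((x4 | x5) & (~x4 | ~x5)) | x2) & ~((~x1 | ((x4 | x5) & ~(x4 & x5))) & x2)   [De Morgan]
= (~x1 | ((x4 | x5) & (~x4 | ~x5)) | x2) & (~(~x1 | ((x4 | x5) & ~(x4 & x5))) | ~x2)   [De Morgan]
= (~x1 | ((x4 | x5) & (~x4 | ~x5)) | x2) & ((~~x1 & ~((x4 | x5) & ~(x4 & x5))) | ~x2)   [De Morgan]
= (~x1 | ((x4 | x5) & (~x4 | ~x5)) | x2) & ((x1 & ~((x4 | x5) & ~(x4 & x5))) | ~x2)   [double negation]
= (~x1 | ((x4 | x5) & (~x4 | ~x5)) | x2) & ((x1 & (~(x4 | x5) | ~~(x4 & x5))) | ~x2)   [De Morgan]
= (~x1 | ((x4 | x5) & (~x4 | ~x5)) | x2) & ((x1 & ((~x4 & ~x5) | ~~(x4 & x5))) | ~x2)   [De Morgan]
= (~x1 | ((x4 | x5) & (~x4 | ~x5)) | x2) & ((x1 & ((~x4 & ~x5) | (x4 & x5))) | ~x2)   [double negation]
= (~x1 | x4 | x5 | x2) & (~x1 | ~x4 | ~x5 | x2) & (x1 | ~x2) & (~x4 | x4 | ~x2) & (~x4 | x5 | ~x2) & (~x5 | x4 | ~x2) & (~x5 | x5 | ~x2)   [distribute | over &]
= (~x1 | x4 | x5 | x2) & (~x1 | ~x4 | ~x5 | x2) & (x1 | ~x2) & (~x4 | x5 | ~x2) & (~x5 | x4 | ~x2)   [simplify]

(~x1 | x4 | x5 | x2) & (~x1 | ~x4 | ~x5 | x2) & (x1 | ~x2) & (~x4 | x5 | ~x2) & (~x5 | x4 | ~x2)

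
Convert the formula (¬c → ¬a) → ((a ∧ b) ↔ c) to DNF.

(¬c ∧ a) ∨ (¬a ∧ ¬c) ∨ (¬b ∧ ¬c) ∨ (c ∧ a ∧ b)

(¬c → ¬a) → ((a ∧ b) ↔ c)
≡ ¬(¬c → ¬a) ∨ ((a ∧ b) ↔ c)   [eliminate →]
≡ ¬(¬¬c ∨ ¬a) ∨ ((a ∧ b) ↔ c)   [eliminate →]
≡ ¬(¬¬c ∨ ¬a) ∨ (((a ∧ b) → c) ∧ (c → (a ∧ b)))   [eliminate ↔]
≡ ¬(¬¬c ∨ ¬a) ∨ ((¬(a ∧ b) ∨ c) ∧ (c → (a ∧ b)))   [eliminate →]
≡ ¬(¬¬c ∨ ¬a) ∨ ((¬(a ∧ b) ∨ c) ∧ (¬c ∨ (a ∧ b)))   [eliminate →]
≡ (¬¬¬c ∧ ¬¬a) ∨ ((¬(a ∧ b) ∨ c) ∧ (¬c ∨ (a ∧ b)))   [De Morgan]
≡ (¬c ∧ ¬¬a) ∨ ((¬(a ∧ b) ∨ c) ∧ (¬c ∨ (a ∧ b)))   [double negation]
≡ (¬c ∧ a) ∨ ((¬(a ∧ b) ∨ c) ∧ (¬c ∨ (a ∧ b)))   [double negation]
≡ (¬c ∧ a) ∨ ((¬a ∨ ¬b ∨ c) ∧ (¬c ∨ (a ∧ b)))   [De Morgan]
≡ (¬c ∧ a) ∨ (¬a ∧ ¬c) ∨ (¬a ∧ a ∧ b) ∨ (¬b ∧ ¬c) ∨ (¬b ∧ a ∧ b) ∨ (c ∧ ¬c) ∨ (c ∧ a ∧ b)   [distribute ∧ over ∨]
≡ (¬c ∧ a) ∨ (¬a ∧ ¬c) ∨ (¬b ∧ ¬c) ∨ (c ∧ a ∧ b)   [simplify]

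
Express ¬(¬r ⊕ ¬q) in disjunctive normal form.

¬(¬r ⊕ ¬q)
= ¬((¬r ∧ ¬¬q) ∨ (¬¬r ∧ ¬q))   (expand ⊕)
= ¬(¬r ∧ ¬¬q) ∧ ¬(¬¬r ∧ ¬q)   (De Morgan)
= (¬¬r ∨ ¬¬¬q) ∧ ¬(¬¬r ∧ ¬q)   (De Morgan)
= (r ∨ ¬¬¬q) ∧ ¬(¬¬r ∧ ¬q)   (double negation)
= (r ∨ ¬q) ∧ ¬(¬¬r ∧ ¬q)   (double negation)
= (r ∨ ¬q) ∧ (¬¬¬r ∨ ¬¬q)   (De Morgan)
= (r ∨ ¬q) ∧ (¬r ∨ ¬¬q)   (double negation)
= (r ∨ ¬q) ∧ (¬r ∨ q)   (double negation)
= (r ∧ ¬r) ∨ (r ∧ q) ∨ (¬q ∧ ¬r) ∨ (¬q ∧ q)   (distribute ∧ over ∨)
= (r ∧ q) ∨ (¬q ∧ ¬r)   (simplify)

(r ∧ q) ∨ (¬q ∧ ¬r)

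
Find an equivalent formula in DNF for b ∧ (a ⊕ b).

b ∧ (a ⊕ b)
≡ b ∧ ((a ∧ ¬b) ∨ (¬a ∧ b))   [expand ⊕]
≡ (b ∧ a ∧ ¬b) ∨ (b ∧ ¬a ∧ b)   [distribute ∧ over ∨]
≡ b ∧ ¬a   [simplify]

b ∧ ¬a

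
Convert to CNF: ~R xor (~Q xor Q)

~R xor (~Q xor Q)
≡ (~R | (~Q xor Q)) & ~(~R & (~Q xor Q))   [expand xor]
≡ (~R | ((~Q | Q) & ~(~Q & Q))) & ~(~R & (~Q xor Q))   [expand xor]
≡ (~R | ((~Q | Q) & ~(~Q & Q))) & ~(~R & (~Q | Q) & ~(~Q & Q))   [expand xor]
≡ (~R | ((~Q | Q) & (~~Q | ~Q))) & ~(~R & (~Q | Q) & ~(~Q & Q))   [De Morgan]
≡ (~R | ((~Q | Q) & (Q | ~Q))) & ~(~R & (~Q | Q) & ~(~Q & Q))   [double negation]
≡ (~R | ((~Q | Q) & (Q | ~Q))) & (~~R | ~(~Q | Q) | ~~(~Q & Q))   [De Morgan]
≡ (~R | ((~Q | Q) & (Q | ~Q))) & (R | ~(~Q | Q) | ~~(~Q & Q))   [double negation]
≡ (~R | ((~Q | Q) & (Q | ~Q))) & (R | (~~Q & ~Q) | ~~(~Q & Q))   [De Morgan]
≡ (~R | ((~Q | Q) & (Q | ~Q))) & (R | (Q & ~Q) | ~~(~Q & Q))   [double negation]
≡ (~R | ((~Q | Q) & (Q | ~Q))) & (R | (Q & ~Q) | (~Q & Q))   [double negation]
≡ (~R | ~Q | Q) & (~R | Q | ~Q) & (R | Q | ~Q) & (R | Q | Q) & (R | ~Q | ~Q) & (R | ~Q | Q)   [distribute | over &]
≡ (R | Q) & (R | ~Q)   [simplify]

(R | Q) & (R | ~Q)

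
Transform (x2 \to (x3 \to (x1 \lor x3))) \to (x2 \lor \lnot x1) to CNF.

x2 \lor \lnot x1

(x2 \to (x3 \to (x1 \lor x3))) \to (x2 \lor \lnot x1)
≡ \lnot (x2 \to (x3 \to (x1 \lor x3))) \lor x2 \lor \lnot x1   (eliminate \to)
≡ \lnot (\lnot x2 \lor (x3 \to (x1 \lor x3))) \lor x2 \lor \lnot x1   (eliminate \to)
≡ \lnot (\lnot x2 \lor \lnot x3 \lor x1 \lor x3) \lor x2 \lor \lnot x1   (eliminate \to)
≡ (\lnot \lnot x2 \land \lnot \lnot x3 \land \lnot x1 \land \lnot x3) \lor x2 \lor \lnot x1   (De Morgan)
≡ (x2 \land \lnot \lnot x3 \land \lnot x1 \land \lnot x3) \lor x2 \lor \lnot x1   (double negation)
≡ (x2 \land x3 \land \lnot x1 \land \lnot x3) \lor x2 \lor \lnot x1   (double negation)
≡ (x2 \lor x2 \lor \lnot x1) \land (x3 \lor x2 \lor \lnot x1) \land (\lnot x1 \lor x2 \lor \lnot x1) \land (\lnot x3 \lor x2 \lor \lnot x1)   (distribute \lor over \land)
≡ x2 \lor \lnot x1   (simplify)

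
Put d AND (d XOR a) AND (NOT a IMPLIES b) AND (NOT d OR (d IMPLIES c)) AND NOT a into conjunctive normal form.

d AND (a OR b) AND (NOT d OR c) AND NOT a

d AND (d XOR a) AND (NOT a IMPLIES b) AND (NOT d OR (d IMPLIES c)) AND NOT a
= d AND (d OR a) AND NOT (d AND a) AND (NOT a IMPLIES b) AND (NOT d OR (d IMPLIES c)) AND NOT a   [expand XOR]
= d AND (d OR a) AND NOT (d AND a) AND (NOT NOT a OR b) AND (NOT d OR (d IMPLIES c)) AND NOT a   [eliminate IMPLIES]
= d AND (d OR a) AND NOT (d AND a) AND (NOT NOT a OR b) AND (NOT d OR NOT d OR c) AND NOT a   [eliminate IMPLIES]
= d AND (d OR a) AND (NOT d OR NOT a) AND (NOT NOT a OR b) AND (NOT d OR NOT d OR c) AND NOT a   [De Morgan]
= d AND (d OR a) AND (NOT d OR NOT a) AND (a OR b) AND (NOT d OR NOT d OR c) AND NOT a   [double negation]
= d AND (a OR b) AND (NOT d OR c) AND NOT a   [simplify]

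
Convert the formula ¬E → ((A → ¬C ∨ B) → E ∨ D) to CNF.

¬E → ((A → ¬C ∨ B) → E ∨ D)
≡ ¬¬E ∨ ((A → ¬C ∨ B) → E ∨ D)   (eliminate →)
≡ ¬¬E ∨ ¬(A → ¬C ∨ B) ∨ E ∨ D   (eliminate →)
≡ ¬¬E ∨ ¬(¬A ∨ ¬C ∨ B) ∨ E ∨ D   (eliminate →)
≡ E ∨ ¬(¬A ∨ ¬C ∨ B) ∨ E ∨ D   (double negation)
≡ E ∨ ¬¬A ∧ ¬¬C ∧ ¬B ∨ E ∨ D   (De Morgan)
≡ E ∨ A ∧ ¬¬C ∧ ¬B ∨ E ∨ D   (double negation)
≡ E ∨ A ∧ C ∧ ¬B ∨ E ∨ D   (double negation)
≡ (E ∨ A ∨ E ∨ D) ∧ (E ∨ C ∨ E ∨ D) ∧ (E ∨ ¬B ∨ E ∨ D)   (distribute ∨ over ∧)
≡ (E ∨ A ∨ D) ∧ (E ∨ C ∨ D) ∧ (E ∨ ¬B ∨ D)   (simplify)

(E ∨ A ∨ D) ∧ (E ∨ C ∨ D) ∧ (E ∨ ¬B ∨ D)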